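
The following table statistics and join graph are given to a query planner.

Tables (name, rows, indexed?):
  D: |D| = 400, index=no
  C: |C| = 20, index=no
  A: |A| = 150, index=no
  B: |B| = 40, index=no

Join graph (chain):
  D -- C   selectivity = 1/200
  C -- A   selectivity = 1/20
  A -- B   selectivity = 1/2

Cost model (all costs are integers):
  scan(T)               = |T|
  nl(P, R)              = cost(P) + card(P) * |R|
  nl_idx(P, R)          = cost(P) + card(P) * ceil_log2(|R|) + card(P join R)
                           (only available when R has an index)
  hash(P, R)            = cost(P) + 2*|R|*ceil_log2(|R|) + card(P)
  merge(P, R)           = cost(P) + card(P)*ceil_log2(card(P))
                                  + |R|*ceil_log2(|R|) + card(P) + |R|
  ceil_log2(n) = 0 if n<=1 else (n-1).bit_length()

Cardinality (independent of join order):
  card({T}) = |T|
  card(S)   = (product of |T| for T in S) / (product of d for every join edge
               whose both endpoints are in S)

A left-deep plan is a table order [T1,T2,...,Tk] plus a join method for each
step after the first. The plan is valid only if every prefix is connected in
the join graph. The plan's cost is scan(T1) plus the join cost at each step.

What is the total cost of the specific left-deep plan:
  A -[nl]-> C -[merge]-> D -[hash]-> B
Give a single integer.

9280

step 1: scan A: cost=150, card=150
step 2: join C via nl
    card(P join C) = 150*20/(20) = 150
    cost = 150 + 150*20 = 3150
step 3: join D via merge
    card(P join D) = 150*400/(200) = 300
    cost = 3150 + 150*8 + 400*9 + 150 + 400 = 8500
step 4: join B via hash
    card(P join B) = 300*40/(2) = 6000
    cost = 8500 + 2*40*6 + 300 = 9280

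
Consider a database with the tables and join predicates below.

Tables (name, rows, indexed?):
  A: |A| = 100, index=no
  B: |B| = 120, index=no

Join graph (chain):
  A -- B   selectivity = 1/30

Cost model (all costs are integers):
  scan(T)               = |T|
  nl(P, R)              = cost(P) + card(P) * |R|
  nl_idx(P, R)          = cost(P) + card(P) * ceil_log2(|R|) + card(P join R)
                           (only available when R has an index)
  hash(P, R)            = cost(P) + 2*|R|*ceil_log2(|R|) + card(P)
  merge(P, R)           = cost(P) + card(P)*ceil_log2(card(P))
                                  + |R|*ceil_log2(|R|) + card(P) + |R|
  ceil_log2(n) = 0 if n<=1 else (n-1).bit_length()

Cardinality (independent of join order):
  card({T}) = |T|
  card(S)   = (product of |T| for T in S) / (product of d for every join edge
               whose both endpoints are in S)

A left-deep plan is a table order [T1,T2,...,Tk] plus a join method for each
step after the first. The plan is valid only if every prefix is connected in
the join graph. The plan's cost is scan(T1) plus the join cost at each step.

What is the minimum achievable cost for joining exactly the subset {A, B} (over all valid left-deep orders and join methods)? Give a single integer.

1640

Selinger DP over subsets of {A,B}:
  {A}: scan cost=100, card=100
  {B}: scan cost=120, card=120
  {AB}: card=400; try (A,hash)→1640, (B,merge)→1860, (B,hash)→1880, (A,merge)→1880, (B,nl)→12100, (A,nl)→12120; best=1640 via (A,hash)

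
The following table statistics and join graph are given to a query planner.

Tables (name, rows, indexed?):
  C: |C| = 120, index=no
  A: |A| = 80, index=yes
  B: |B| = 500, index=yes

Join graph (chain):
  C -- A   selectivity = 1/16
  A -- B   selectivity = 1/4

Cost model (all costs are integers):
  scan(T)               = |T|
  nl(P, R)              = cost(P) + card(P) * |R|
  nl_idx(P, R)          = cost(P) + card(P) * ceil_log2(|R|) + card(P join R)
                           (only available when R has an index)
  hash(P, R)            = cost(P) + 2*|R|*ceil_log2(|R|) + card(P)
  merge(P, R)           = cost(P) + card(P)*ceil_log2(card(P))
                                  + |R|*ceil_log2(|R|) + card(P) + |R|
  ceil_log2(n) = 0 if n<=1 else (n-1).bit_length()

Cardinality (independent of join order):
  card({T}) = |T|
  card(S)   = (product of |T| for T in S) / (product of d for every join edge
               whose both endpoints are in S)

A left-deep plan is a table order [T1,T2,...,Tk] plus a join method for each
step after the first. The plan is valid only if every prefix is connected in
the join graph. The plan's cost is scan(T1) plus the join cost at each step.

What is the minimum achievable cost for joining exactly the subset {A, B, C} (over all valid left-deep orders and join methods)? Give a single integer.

Selinger DP over subsets of {A,B,C}:
  {C}: scan cost=120, card=120
  {A}: scan cost=80, card=80
  {B}: scan cost=500, card=500
  {AC}: card=600; try (A,hash)→1360, (A,nl_idx)→1560, (C,merge)→1680, (A,merge)→1720, (C,hash)→1840, (C,nl)→9680 …(+1); best=1360 via (A,hash)
  {AB}: card=10000; try (A,hash)→2120, (B,merge)→5720, (A,merge)→6140, (B,hash)→9160, (B,nl_idx)→10800, (A,nl_idx)→14000 …(+2); best=2120 via (A,hash)
  {ABC}: card=75000; try (B,hash)→10960, (B,merge)→12960, (C,hash)→13800, (B,nl_idx)→81760, (C,merge)→153080, (B,nl)→301360 …(+1); best=10960 via (B,hash)

10960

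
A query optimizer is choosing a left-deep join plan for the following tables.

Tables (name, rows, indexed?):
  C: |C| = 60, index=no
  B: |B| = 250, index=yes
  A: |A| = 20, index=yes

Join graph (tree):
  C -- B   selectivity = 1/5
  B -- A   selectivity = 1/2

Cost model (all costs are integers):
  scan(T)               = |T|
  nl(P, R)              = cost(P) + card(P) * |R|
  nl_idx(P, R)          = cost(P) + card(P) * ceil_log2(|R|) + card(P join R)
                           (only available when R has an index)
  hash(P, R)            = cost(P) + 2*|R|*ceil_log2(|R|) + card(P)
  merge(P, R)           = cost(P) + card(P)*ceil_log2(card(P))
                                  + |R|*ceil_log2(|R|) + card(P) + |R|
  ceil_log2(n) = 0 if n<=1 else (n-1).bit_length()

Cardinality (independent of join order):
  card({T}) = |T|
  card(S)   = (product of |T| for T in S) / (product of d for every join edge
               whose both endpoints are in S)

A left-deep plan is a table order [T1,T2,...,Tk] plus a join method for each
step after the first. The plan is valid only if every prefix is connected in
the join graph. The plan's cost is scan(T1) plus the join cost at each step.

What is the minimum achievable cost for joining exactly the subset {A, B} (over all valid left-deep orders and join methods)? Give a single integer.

Selinger DP over subsets of {A,B}:
  {B}: scan cost=250, card=250
  {A}: scan cost=20, card=20
  {AB}: card=2500; try (A,hash)→700, (B,merge)→2390, (A,merge)→2620, (B,nl_idx)→2680, (A,nl_idx)→4000, (B,hash)→4040 …(+2); best=700 via (A,hash)

700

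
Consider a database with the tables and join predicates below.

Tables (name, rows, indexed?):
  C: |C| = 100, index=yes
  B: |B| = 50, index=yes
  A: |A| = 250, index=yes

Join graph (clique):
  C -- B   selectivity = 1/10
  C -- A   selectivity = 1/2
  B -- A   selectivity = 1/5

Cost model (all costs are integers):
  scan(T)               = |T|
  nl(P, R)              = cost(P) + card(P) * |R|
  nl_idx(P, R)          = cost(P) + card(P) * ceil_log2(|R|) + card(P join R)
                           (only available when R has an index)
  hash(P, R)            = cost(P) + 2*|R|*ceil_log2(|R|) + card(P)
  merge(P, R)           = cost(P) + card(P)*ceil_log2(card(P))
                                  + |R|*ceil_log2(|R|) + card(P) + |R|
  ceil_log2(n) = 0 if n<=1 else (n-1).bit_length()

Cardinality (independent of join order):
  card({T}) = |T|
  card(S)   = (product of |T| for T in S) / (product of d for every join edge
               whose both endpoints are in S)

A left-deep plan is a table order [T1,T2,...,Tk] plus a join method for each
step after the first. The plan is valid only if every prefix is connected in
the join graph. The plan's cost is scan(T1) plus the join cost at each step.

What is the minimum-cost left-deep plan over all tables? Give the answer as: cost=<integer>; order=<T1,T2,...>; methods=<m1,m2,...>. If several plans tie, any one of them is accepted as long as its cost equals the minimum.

cost=5000; order=A,B,C; methods=hash,hash

Selinger DP (subsets sized 1..n):
  {C}: scan cost=100, card=100
  {B}: scan cost=50, card=50
  {A}: scan cost=250, card=250
  {BC}: card=500; try (B,hash)→800, (C,nl_idx)→900, (C,merge)→1200, (B,nl_idx)→1200, (B,merge)→1250, (C,hash)→1500 …(+2); best=800 via (B,hash)
  {AC}: card=12500; try (C,hash)→1900, (A,merge)→3150, (C,merge)→3300, (A,hash)→4200, (A,nl_idx)→13400, (C,nl_idx)→14500 …(+2); best=1900 via (C,hash)
  {AB}: card=2500; try (B,hash)→1100, (A,merge)→2650, (B,merge)→2850, (A,nl_idx)→2950, (A,hash)→4100, (B,nl_idx)→4250 …(+2); best=1100 via (B,hash)
  {ABC}: card=12500; try (C,hash)→5000, (A,hash)→5300, (A,merge)→8050, (B,hash)→15000, (A,nl_idx)→17300, (C,nl_idx)→31100 …(+6); best=5000 via (C,hash)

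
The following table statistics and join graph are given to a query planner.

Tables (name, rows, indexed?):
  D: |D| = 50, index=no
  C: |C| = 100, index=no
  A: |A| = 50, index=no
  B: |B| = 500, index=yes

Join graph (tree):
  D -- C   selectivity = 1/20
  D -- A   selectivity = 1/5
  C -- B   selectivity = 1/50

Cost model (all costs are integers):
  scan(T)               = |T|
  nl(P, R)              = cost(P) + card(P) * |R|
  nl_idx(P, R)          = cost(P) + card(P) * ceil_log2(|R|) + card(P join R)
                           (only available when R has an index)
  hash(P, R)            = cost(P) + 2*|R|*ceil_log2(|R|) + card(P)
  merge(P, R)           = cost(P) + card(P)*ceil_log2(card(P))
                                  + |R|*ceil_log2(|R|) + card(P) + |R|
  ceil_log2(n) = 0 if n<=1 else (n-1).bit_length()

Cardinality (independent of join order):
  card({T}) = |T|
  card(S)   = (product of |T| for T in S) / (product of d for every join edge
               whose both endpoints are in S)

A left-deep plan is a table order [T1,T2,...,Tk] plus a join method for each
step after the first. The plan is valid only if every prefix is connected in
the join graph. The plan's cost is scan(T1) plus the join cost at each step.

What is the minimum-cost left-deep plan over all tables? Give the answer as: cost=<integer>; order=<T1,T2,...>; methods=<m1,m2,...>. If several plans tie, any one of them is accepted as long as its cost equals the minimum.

cost=6700; order=C,B,D,A; methods=nl_idx,hash,hash

Selinger DP (subsets sized 1..n):
  {D}: scan cost=50, card=50
  {C}: scan cost=100, card=100
  {A}: scan cost=50, card=50
  {B}: scan cost=500, card=500
  {CD}: card=250; try (D,hash)→800, (C,merge)→1200, (D,merge)→1250, (C,hash)→1500, (C,nl)→5050, (D,nl)→5100; best=800 via (D,hash)
  {AD}: card=500; try (D,hash)→700, (A,hash)→700, (D,merge)→750, (A,merge)→750, (D,nl)→2550, (A,nl)→2550; best=700 via (D,hash)
  {BC}: card=1000; try (B,nl_idx)→2000, (C,hash)→2400, (B,merge)→5900, (C,merge)→6300, (B,hash)→9200, (B,nl)→50100 …(+1); best=2000 via (B,nl_idx)
  {ACD}: card=2500; try (A,hash)→1650, (C,hash)→2600, (A,merge)→3400, (C,merge)→6500, (A,nl)→13300, (C,nl)→50700; best=1650 via (A,hash)
  {BCD}: card=2500; try (D,hash)→3600, (B,nl_idx)→5550, (B,merge)→8050, (B,hash)→10050, (D,merge)→13350, (D,nl)→52000 …(+1); best=3600 via (D,hash)
  {ABCD}: card=25000; try (A,hash)→6700, (B,hash)→13150, (A,merge)→36450, (B,merge)→39150, (B,nl_idx)→49150, (A,nl)→128600 …(+1); best=6700 via (A,hash)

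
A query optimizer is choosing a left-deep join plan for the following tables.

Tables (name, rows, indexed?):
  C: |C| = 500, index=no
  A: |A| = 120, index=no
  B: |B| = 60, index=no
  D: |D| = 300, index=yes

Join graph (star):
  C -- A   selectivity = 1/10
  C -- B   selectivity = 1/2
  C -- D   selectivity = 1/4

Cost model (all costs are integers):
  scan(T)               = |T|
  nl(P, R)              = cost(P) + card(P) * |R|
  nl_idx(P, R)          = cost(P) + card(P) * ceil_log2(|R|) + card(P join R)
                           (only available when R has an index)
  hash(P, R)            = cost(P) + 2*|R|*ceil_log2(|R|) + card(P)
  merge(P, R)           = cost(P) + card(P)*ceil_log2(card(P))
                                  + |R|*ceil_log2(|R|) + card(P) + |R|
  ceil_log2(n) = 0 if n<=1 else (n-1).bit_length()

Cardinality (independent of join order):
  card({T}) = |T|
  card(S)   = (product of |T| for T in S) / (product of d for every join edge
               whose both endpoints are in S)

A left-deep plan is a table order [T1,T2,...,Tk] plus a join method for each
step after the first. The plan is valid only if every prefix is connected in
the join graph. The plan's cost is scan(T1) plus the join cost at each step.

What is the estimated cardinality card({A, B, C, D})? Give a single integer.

13500000

Tables in S: A(120), B(60), C(500), D(300)
Edges inside S: C-A(d=10), C-B(d=2), C-D(d=4)
numerator = 120 * 60 * 500 * 300 = 1080000000
denominator = 10 * 2 * 4 = 80
card(S) = 1080000000 / 80 = 13500000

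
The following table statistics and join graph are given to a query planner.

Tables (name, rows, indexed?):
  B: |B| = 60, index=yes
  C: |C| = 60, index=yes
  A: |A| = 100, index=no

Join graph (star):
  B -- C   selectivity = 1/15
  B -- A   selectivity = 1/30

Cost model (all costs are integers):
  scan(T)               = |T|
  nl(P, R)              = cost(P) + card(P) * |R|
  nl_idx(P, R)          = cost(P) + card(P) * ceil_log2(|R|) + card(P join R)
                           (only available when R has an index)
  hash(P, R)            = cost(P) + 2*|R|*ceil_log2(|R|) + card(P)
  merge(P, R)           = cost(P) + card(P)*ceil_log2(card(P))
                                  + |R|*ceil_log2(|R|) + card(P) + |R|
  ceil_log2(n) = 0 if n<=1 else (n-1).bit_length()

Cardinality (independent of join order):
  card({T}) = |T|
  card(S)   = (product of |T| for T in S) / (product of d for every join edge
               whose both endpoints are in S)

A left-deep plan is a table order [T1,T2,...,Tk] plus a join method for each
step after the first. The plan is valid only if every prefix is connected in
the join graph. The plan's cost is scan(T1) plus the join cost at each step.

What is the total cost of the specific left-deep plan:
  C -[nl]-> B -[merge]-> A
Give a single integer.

6620

step 1: scan C: cost=60, card=60
step 2: join B via nl
    card(P join B) = 60*60/(15) = 240
    cost = 60 + 60*60 = 3660
step 3: join A via merge
    card(P join A) = 240*100/(30) = 800
    cost = 3660 + 240*8 + 100*7 + 240 + 100 = 6620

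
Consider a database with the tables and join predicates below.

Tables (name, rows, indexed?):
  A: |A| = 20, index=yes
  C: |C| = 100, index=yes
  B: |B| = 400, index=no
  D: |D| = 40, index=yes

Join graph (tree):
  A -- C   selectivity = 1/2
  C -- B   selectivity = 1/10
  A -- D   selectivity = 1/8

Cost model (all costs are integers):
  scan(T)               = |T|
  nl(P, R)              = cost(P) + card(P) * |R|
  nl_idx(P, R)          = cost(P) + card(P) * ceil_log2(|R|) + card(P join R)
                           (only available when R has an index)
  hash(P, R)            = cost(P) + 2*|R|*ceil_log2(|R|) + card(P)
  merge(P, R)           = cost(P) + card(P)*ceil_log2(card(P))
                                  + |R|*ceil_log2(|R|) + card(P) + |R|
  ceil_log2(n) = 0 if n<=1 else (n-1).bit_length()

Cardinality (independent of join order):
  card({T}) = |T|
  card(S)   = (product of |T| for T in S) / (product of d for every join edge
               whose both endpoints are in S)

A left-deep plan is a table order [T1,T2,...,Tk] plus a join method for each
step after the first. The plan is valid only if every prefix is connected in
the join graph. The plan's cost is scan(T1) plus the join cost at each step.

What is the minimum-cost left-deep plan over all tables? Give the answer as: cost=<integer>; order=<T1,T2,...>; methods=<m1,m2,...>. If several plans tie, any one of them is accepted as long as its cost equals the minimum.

cost=13940; order=A,D,C,B; methods=nl_idx,hash,hash

Selinger DP (subsets sized 1..n):
  {A}: scan cost=20, card=20
  {C}: scan cost=100, card=100
  {B}: scan cost=400, card=400
  {D}: scan cost=40, card=40
  {AC}: card=1000; try (A,hash)→400, (C,merge)→940, (A,merge)→1020, (C,nl_idx)→1160, (C,hash)→1440, (A,nl_idx)→1600 …(+2); best=400 via (A,hash)
  {AD}: card=100; try (D,nl_idx)→240, (A,hash)→280, (A,nl_idx)→340, (D,merge)→420, (A,merge)→440, (D,hash)→520 …(+2); best=240 via (D,nl_idx)
  {BC}: card=4000; try (C,hash)→2200, (B,merge)→4900, (C,merge)→5200, (C,nl_idx)→7200, (B,hash)→7400, (B,nl)→40100 …(+1); best=2200 via (C,hash)
  {ABC}: card=40000; try (A,hash)→6400, (B,hash)→8600, (B,merge)→15400, (A,merge)→54320, (A,nl_idx)→62200, (A,nl)→82200 …(+1); best=6400 via (A,hash)
  {ACD}: card=5000; try (C,hash)→1740, (C,merge)→1840, (D,hash)→1880, (C,nl_idx)→5940, (C,nl)→10240, (D,nl_idx)→11400 …(+2); best=1740 via (C,hash)
  {ABCD}: card=200000; try (B,hash)→13940, (D,hash)→46880, (B,merge)→75740, (D,nl_idx)→446400, (D,merge)→686680, (D,nl)→1606400 …(+1); best=13940 via (B,hash)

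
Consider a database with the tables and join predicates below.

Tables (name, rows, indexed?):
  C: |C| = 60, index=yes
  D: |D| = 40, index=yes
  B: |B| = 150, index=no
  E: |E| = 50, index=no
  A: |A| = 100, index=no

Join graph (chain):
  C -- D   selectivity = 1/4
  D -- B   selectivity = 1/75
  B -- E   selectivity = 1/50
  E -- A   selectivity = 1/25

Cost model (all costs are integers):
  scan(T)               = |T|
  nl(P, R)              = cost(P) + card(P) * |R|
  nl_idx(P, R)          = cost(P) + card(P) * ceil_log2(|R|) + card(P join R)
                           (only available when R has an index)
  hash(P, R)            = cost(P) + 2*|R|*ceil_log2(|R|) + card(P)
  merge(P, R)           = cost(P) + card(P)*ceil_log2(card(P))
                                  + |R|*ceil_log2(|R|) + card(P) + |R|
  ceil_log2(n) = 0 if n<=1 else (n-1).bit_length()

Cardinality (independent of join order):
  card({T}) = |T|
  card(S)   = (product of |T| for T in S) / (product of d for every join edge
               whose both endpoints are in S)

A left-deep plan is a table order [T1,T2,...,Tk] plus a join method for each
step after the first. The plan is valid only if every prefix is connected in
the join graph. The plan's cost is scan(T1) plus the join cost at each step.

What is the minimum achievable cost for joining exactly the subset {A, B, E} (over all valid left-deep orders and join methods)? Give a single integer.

2450

Selinger DP over subsets of {A,B,E}:
  {B}: scan cost=150, card=150
  {E}: scan cost=50, card=50
  {A}: scan cost=100, card=100
  {BE}: card=150; try (E,hash)→900, (B,merge)→1750, (E,merge)→1850, (B,hash)→2500, (B,nl)→7550, (E,nl)→7650; best=900 via (E,hash)
  {AE}: card=200; try (E,hash)→800, (A,merge)→1200, (E,merge)→1250, (A,hash)→1500, (A,nl)→5050, (E,nl)→5100; best=800 via (E,hash)
  {ABE}: card=600; try (A,hash)→2450, (A,merge)→3050, (B,hash)→3400, (B,merge)→3950, (A,nl)→15900, (B,nl)→30800; best=2450 via (A,hash)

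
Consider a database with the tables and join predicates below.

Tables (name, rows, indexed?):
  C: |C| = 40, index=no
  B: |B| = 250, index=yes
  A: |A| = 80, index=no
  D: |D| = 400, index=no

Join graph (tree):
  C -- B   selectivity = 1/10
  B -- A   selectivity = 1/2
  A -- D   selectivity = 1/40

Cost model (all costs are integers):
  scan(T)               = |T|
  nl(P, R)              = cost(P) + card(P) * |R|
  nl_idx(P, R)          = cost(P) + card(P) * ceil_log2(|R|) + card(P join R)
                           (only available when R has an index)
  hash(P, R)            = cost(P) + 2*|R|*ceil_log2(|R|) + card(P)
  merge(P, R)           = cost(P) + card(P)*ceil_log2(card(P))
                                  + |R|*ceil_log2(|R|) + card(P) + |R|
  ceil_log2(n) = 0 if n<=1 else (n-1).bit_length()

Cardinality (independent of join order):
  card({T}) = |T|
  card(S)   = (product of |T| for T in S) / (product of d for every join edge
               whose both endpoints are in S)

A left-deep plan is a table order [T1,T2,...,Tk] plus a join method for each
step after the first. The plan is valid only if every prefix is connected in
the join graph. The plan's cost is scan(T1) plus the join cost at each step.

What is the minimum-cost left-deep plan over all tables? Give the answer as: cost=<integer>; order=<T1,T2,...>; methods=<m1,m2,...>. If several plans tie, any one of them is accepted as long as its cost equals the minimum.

cost=50300; order=B,C,A,D; methods=hash,hash,hash

Selinger DP (subsets sized 1..n):
  {C}: scan cost=40, card=40
  {B}: scan cost=250, card=250
  {A}: scan cost=80, card=80
  {D}: scan cost=400, card=400
  {BC}: card=1000; try (C,hash)→980, (B,nl_idx)→1360, (B,merge)→2570, (C,merge)→2780, (B,hash)→4080, (B,nl)→10040 …(+1); best=980 via (C,hash)
  {AB}: card=10000; try (A,hash)→1620, (B,merge)→2970, (A,merge)→3140, (B,hash)→4160, (B,nl_idx)→10720, (B,nl)→20080 …(+1); best=1620 via (A,hash)
  {AD}: card=800; try (A,hash)→1920, (D,merge)→4720, (A,merge)→5040, (D,hash)→7360, (D,nl)→32080, (A,nl)→32400; best=1920 via (A,hash)
  {ABC}: card=40000; try (A,hash)→3100, (C,hash)→12100, (A,merge)→12620, (A,nl)→80980, (C,merge)→151900, (C,nl)→401620; best=3100 via (A,hash)
  {ABD}: card=100000; try (B,hash)→6720, (B,merge)→12970, (D,hash)→18820, (B,nl_idx)→108320, (D,merge)→155620, (B,nl)→201920 …(+1); best=6720 via (B,hash)
  {ABCD}: card=400000; try (D,hash)→50300, (C,hash)→107200, (D,merge)→687100, (C,merge)→1807000, (C,nl)→4006720, (D,nl)→16003100; best=50300 via (D,hash)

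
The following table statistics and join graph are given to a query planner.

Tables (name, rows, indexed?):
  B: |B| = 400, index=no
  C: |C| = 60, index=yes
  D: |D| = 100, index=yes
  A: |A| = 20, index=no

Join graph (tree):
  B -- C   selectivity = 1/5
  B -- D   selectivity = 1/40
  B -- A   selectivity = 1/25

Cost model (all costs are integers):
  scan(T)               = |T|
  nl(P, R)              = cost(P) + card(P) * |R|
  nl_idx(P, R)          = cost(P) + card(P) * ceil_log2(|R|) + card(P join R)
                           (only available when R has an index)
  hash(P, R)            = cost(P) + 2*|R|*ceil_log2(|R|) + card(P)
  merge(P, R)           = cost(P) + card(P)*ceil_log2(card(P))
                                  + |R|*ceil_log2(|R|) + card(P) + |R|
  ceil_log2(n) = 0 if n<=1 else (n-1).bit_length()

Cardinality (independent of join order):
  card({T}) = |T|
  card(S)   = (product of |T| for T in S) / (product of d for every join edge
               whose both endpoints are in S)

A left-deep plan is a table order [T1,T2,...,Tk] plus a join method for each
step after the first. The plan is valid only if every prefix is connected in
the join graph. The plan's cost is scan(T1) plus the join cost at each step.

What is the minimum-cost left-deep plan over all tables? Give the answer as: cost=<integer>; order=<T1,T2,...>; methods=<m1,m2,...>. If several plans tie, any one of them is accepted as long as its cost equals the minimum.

cost=4240; order=B,A,D,C; methods=hash,hash,hash

Selinger DP (subsets sized 1..n):
  {B}: scan cost=400, card=400
  {C}: scan cost=60, card=60
  {D}: scan cost=100, card=100
  {A}: scan cost=20, card=20
  {BC}: card=4800; try (C,hash)→1520, (B,merge)→4480, (C,merge)→4820, (B,hash)→7320, (C,nl_idx)→7600, (B,nl)→24060 …(+1); best=1520 via (C,hash)
  {BD}: card=1000; try (D,hash)→2200, (D,nl_idx)→4200, (B,merge)→4900, (D,merge)→5200, (B,hash)→7400, (B,nl)→40100 …(+1); best=2200 via (D,hash)
  {AB}: card=320; try (A,hash)→1000, (B,merge)→4140, (A,merge)→4520, (B,hash)→7240, (B,nl)→8020, (A,nl)→8400; best=1000 via (A,hash)
  {BCD}: card=12000; try (C,hash)→3920, (D,hash)→7720, (C,merge)→13620, (C,nl_idx)→20200, (D,nl_idx)→47120, (C,nl)→62200 …(+2); best=3920 via (C,hash)
  {ABC}: card=3840; try (C,hash)→2040, (C,merge)→4620, (A,hash)→6520, (C,nl_idx)→6760, (C,nl)→20200, (A,merge)→68840 …(+1); best=2040 via (C,hash)
  {ABD}: card=800; try (D,hash)→2720, (A,hash)→3400, (D,nl_idx)→4040, (D,merge)→5000, (A,merge)→13320, (A,nl)→22200 …(+1); best=2720 via (D,hash)
  {ABCD}: card=9600; try (C,hash)→4240, (D,hash)→7280, (C,merge)→11940, (A,hash)→16120, (C,nl_idx)→17120, (D,nl_idx)→38520 …(+5); best=4240 via (C,hash)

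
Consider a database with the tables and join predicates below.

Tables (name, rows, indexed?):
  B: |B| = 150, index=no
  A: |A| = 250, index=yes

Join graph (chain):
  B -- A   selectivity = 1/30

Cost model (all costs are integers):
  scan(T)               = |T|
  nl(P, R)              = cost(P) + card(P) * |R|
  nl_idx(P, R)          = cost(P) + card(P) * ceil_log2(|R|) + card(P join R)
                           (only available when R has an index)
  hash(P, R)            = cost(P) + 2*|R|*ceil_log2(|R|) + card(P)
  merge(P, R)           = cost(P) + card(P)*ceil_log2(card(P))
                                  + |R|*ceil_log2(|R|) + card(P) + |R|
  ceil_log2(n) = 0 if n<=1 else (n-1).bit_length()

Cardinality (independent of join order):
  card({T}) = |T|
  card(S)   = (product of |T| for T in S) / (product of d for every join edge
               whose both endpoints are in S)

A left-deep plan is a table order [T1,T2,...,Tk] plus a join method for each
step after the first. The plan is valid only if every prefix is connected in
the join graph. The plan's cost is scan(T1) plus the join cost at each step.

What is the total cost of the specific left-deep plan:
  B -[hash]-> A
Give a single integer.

step 1: scan B: cost=150, card=150
step 2: join A via hash
    card(P join A) = 150*250/(30) = 1250
    cost = 150 + 2*250*8 + 150 = 4300

4300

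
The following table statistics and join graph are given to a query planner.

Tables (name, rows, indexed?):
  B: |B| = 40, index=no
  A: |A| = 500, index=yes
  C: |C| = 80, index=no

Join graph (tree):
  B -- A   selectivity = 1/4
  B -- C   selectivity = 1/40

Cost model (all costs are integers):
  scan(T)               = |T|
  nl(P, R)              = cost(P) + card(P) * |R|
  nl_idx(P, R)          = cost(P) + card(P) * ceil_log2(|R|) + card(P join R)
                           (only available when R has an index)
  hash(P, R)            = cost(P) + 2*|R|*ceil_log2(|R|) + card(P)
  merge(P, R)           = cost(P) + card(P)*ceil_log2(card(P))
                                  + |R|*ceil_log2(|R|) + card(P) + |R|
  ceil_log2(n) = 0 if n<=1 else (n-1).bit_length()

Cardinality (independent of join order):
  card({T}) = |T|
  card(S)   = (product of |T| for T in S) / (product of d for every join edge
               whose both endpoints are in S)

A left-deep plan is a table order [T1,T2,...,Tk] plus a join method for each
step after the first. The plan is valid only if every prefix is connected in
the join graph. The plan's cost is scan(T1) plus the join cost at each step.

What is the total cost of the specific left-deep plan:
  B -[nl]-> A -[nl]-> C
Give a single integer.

420040

step 1: scan B: cost=40, card=40
step 2: join A via nl
    card(P join A) = 40*500/(4) = 5000
    cost = 40 + 40*500 = 20040
step 3: join C via nl
    card(P join C) = 5000*80/(40) = 10000
    cost = 20040 + 5000*80 = 420040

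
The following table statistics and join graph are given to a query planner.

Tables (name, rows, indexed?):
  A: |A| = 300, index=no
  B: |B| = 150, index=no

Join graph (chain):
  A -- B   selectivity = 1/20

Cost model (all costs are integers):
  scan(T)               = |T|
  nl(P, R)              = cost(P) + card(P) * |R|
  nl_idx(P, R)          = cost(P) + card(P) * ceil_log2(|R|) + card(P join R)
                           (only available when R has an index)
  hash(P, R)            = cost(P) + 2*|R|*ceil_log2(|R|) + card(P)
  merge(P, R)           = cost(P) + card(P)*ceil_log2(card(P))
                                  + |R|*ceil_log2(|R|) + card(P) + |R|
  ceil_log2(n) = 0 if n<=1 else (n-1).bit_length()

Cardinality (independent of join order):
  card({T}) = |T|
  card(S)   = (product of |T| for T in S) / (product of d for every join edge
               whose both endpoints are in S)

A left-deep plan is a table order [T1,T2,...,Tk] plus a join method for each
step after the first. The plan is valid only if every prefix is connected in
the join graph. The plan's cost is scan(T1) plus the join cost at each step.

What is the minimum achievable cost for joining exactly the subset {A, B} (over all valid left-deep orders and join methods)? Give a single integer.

3000

Selinger DP over subsets of {A,B}:
  {A}: scan cost=300, card=300
  {B}: scan cost=150, card=150
  {AB}: card=2250; try (B,hash)→3000, (A,merge)→4500, (B,merge)→4650, (A,hash)→5700, (A,nl)→45150, (B,nl)→45300; best=3000 via (B,hash)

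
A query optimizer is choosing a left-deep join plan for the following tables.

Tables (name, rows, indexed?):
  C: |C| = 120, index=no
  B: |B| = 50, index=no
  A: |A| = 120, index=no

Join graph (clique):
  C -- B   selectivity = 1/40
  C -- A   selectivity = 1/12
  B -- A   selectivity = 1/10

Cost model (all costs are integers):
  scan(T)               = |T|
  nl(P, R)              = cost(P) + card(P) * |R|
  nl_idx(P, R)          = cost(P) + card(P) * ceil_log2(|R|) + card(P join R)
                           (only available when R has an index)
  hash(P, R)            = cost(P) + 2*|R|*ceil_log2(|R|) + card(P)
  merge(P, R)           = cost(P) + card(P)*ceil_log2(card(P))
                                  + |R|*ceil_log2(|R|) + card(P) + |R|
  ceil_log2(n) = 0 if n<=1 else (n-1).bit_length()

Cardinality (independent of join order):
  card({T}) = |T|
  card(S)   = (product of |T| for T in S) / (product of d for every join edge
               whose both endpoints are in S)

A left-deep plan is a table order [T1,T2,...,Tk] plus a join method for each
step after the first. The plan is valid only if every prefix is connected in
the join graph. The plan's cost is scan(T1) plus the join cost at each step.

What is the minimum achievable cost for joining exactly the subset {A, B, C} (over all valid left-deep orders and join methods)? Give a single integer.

Selinger DP over subsets of {A,B,C}:
  {C}: scan cost=120, card=120
  {B}: scan cost=50, card=50
  {A}: scan cost=120, card=120
  {BC}: card=150; try (B,hash)→840, (C,merge)→1360, (B,merge)→1430, (C,hash)→1780, (C,nl)→6050, (B,nl)→6120; best=840 via (B,hash)
  {AC}: card=1200; try (C,hash)→1920, (A,hash)→1920, (C,merge)→2040, (A,merge)→2040, (C,nl)→14520, (A,nl)→14520; best=1920 via (C,hash)
  {AB}: card=600; try (B,hash)→840, (A,merge)→1360, (B,merge)→1430, (A,hash)→1780, (A,nl)→6050, (B,nl)→6120; best=840 via (B,hash)
  {ABC}: card=150; try (A,hash)→2670, (C,hash)→3120, (A,merge)→3150, (B,hash)→3720, (C,merge)→8400, (B,merge)→16670 …(+3); best=2670 via (A,hash)

2670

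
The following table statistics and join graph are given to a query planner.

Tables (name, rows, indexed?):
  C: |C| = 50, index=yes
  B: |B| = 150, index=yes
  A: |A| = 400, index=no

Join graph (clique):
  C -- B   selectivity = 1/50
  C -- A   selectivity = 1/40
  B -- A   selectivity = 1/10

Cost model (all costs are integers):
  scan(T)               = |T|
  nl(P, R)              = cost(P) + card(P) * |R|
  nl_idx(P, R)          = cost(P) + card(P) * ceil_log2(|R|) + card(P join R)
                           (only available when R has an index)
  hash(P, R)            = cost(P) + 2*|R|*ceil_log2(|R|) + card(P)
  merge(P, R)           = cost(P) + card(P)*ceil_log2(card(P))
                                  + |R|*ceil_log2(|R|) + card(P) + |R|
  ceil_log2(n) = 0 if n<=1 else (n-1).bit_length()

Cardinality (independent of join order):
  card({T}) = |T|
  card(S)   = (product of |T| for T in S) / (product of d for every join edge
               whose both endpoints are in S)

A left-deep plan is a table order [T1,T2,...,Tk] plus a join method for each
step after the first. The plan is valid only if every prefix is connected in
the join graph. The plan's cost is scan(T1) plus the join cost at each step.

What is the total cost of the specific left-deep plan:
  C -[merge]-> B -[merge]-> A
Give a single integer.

step 1: scan C: cost=50, card=50
step 2: join B via merge
    card(P join B) = 50*150/(50) = 150
    cost = 50 + 50*6 + 150*8 + 50 + 150 = 1750
step 3: join A via merge
    card(P join A) = 150*400/(40*10) = 150
    cost = 1750 + 150*8 + 400*9 + 150 + 400 = 7100

7100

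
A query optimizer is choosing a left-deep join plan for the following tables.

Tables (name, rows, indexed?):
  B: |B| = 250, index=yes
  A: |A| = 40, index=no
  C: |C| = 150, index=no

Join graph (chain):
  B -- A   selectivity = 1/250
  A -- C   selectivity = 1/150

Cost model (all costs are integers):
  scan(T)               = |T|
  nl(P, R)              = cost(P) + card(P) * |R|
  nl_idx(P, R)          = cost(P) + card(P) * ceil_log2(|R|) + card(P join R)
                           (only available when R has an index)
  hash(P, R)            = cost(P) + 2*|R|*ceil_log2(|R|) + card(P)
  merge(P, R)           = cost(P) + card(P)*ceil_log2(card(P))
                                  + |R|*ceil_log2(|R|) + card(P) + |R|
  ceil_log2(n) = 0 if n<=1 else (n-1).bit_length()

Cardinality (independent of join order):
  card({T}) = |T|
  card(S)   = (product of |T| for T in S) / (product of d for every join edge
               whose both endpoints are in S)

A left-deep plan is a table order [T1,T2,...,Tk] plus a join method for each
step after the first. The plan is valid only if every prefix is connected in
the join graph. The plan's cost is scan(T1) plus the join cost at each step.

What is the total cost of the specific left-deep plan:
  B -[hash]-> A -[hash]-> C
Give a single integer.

3420

step 1: scan B: cost=250, card=250
step 2: join A via hash
    card(P join A) = 250*40/(250) = 40
    cost = 250 + 2*40*6 + 250 = 980
step 3: join C via hash
    card(P join C) = 40*150/(150) = 40
    cost = 980 + 2*150*8 + 40 = 3420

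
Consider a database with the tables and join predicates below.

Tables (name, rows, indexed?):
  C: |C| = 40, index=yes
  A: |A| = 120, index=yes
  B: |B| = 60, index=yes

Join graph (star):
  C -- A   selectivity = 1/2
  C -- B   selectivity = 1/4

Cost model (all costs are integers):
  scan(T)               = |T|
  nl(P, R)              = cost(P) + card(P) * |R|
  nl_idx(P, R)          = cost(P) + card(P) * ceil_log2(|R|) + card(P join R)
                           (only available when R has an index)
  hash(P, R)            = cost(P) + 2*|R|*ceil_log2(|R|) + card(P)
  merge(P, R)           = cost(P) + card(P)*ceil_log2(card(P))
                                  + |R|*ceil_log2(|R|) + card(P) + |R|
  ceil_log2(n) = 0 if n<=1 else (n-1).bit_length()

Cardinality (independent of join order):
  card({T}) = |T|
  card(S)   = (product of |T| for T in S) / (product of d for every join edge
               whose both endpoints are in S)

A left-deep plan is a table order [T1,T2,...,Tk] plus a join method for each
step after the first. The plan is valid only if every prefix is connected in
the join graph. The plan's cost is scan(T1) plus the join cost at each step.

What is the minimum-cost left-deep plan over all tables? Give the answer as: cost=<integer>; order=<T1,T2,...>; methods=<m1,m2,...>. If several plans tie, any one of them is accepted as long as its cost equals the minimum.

cost=2880; order=B,C,A; methods=hash,hash

Selinger DP (subsets sized 1..n):
  {C}: scan cost=40, card=40
  {A}: scan cost=120, card=120
  {B}: scan cost=60, card=60
  {AC}: card=2400; try (C,hash)→720, (A,merge)→1280, (C,merge)→1360, (A,hash)→1760, (A,nl_idx)→2720, (C,nl_idx)→3240 …(+2); best=720 via (C,hash)
  {BC}: card=600; try (C,hash)→600, (B,merge)→740, (C,merge)→760, (B,hash)→800, (B,nl_idx)→880, (C,nl_idx)→1020 …(+2); best=600 via (C,hash)
  {ABC}: card=36000; try (A,hash)→2880, (B,hash)→3840, (A,merge)→8160, (B,merge)→32340, (A,nl_idx)→40800, (B,nl_idx)→51120 …(+2); best=2880 via (A,hash)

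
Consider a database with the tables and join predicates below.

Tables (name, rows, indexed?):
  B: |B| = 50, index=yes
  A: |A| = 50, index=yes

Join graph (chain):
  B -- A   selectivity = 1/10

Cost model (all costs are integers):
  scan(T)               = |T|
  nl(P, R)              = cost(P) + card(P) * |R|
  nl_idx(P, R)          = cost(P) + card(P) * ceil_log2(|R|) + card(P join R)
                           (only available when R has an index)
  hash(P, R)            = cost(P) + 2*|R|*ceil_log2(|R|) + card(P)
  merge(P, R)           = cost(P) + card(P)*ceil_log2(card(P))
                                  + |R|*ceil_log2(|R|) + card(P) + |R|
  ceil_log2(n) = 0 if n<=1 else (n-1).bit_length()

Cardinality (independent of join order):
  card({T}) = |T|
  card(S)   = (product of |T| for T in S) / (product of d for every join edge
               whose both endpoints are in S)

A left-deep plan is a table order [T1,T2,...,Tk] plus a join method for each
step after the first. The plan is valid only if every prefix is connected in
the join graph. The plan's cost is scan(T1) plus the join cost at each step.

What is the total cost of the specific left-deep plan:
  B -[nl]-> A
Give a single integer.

step 1: scan B: cost=50, card=50
step 2: join A via nl
    card(P join A) = 50*50/(10) = 250
    cost = 50 + 50*50 = 2550

2550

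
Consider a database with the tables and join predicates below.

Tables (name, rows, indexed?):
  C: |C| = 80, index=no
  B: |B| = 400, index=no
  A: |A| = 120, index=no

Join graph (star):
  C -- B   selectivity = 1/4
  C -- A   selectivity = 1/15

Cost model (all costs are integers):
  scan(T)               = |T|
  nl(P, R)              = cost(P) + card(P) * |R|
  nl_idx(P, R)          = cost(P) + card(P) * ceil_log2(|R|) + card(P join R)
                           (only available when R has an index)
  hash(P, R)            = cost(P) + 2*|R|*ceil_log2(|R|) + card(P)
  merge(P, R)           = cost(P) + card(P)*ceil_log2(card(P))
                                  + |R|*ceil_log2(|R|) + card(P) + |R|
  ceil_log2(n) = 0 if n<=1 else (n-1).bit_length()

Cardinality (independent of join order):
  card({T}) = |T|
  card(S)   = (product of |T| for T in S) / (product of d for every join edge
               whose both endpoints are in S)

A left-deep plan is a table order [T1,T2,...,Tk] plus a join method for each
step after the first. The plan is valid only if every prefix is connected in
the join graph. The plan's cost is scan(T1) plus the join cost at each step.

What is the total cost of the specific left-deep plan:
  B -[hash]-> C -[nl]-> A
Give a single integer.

step 1: scan B: cost=400, card=400
step 2: join C via hash
    card(P join C) = 400*80/(4) = 8000
    cost = 400 + 2*80*7 + 400 = 1920
step 3: join A via nl
    card(P join A) = 8000*120/(15) = 64000
    cost = 1920 + 8000*120 = 961920

961920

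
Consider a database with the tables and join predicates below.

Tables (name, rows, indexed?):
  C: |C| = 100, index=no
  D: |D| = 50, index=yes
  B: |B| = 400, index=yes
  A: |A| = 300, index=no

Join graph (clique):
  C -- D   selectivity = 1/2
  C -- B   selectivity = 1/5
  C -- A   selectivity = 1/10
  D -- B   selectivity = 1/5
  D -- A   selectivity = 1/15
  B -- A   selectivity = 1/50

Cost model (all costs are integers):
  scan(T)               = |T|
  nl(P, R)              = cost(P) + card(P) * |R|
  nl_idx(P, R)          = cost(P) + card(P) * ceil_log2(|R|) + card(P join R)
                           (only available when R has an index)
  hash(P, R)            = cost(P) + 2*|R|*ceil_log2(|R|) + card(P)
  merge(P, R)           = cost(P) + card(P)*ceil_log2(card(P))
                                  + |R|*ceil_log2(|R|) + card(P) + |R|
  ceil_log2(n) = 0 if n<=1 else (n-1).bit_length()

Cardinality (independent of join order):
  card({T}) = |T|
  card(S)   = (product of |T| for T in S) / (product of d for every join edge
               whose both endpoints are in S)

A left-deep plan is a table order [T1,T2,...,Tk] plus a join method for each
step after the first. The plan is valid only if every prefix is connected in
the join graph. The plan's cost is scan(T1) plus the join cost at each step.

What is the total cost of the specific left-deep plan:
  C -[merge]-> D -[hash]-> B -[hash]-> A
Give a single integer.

step 1: scan C: cost=100, card=100
step 2: join D via merge
    card(P join D) = 100*50/(2) = 2500
    cost = 100 + 100*7 + 50*6 + 100 + 50 = 1250
step 3: join B via hash
    card(P join B) = 2500*400/(5*5) = 40000
    cost = 1250 + 2*400*9 + 2500 = 10950
step 4: join A via hash
    card(P join A) = 40000*300/(10*15*50) = 1600
    cost = 10950 + 2*300*9 + 40000 = 56350

56350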